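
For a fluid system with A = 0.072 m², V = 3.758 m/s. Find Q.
Formula: Q = A V
Q = 0.072·3.758·1000 = 270.6 L/s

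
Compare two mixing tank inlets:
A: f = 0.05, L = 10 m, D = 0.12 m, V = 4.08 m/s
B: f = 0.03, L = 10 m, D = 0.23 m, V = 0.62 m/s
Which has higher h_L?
h_L(A) = 3.535 m, h_L(B) = 0.02556 m. Answer: A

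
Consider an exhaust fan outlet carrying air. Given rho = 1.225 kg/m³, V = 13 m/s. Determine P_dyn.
Formula: P_{dyn} = \frac{1}{2} \rho V^2
P_dyn = 0.5·1.225·13²/1000 = 0.1035 kPa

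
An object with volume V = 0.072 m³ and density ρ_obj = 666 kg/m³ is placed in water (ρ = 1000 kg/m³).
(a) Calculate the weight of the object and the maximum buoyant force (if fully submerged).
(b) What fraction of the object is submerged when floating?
(a) W=rho_obj*g*V=666*9.81*0.072=470.4 N; F_B(max)=rho*g*V=1000*9.81*0.072=706.3 N
(b) Floating fraction=rho_obj/rho=666/1000=0.666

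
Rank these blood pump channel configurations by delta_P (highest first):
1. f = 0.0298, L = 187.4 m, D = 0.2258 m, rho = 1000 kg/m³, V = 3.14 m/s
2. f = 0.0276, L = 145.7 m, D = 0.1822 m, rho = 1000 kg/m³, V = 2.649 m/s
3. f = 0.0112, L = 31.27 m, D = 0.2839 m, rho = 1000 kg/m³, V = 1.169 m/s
Case 1: delta_P = 121.9 kPa
Case 2: delta_P = 77.44 kPa
Case 3: delta_P = 0.8429 kPa
Ranking (highest first): 1, 2, 3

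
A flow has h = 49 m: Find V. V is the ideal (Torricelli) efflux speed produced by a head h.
Formula: V = \sqrt{2 g h}
V = √(2·9.81·49) = 31.01 m/s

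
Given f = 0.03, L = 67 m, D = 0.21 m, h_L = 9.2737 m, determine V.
Formula: h_L = f \frac{L}{D} \frac{V^2}{2g}
Substituting knowns: 9.2737 = 0.03·(67/0.21)·V²/(2·9.81)
Solving for V: V = √(9.2737·2·9.81/(0.03·(67/0.21))) = 4.36 m/s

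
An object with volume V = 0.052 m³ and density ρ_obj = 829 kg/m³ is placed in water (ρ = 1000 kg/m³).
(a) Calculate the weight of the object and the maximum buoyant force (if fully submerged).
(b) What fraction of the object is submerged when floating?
(a) W=rho_obj*g*V=829*9.81*0.052=422.9 N; F_B(max)=rho*g*V=1000*9.81*0.052=510.1 N
(b) Floating fraction=rho_obj/rho=829/1000=0.829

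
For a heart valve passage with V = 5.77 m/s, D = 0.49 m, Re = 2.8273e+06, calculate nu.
Formula: Re = \frac{V D}{\nu}
Substituting knowns: 2.8273e+06 = 5.77·0.49/nu
Solving for nu: nu = 5.77·0.49/2.8273e+06 = 1.000e-06 m²/s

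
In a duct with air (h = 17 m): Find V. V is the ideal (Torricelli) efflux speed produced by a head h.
Formula: V = \sqrt{2 g h}
V = √(2·9.81·17) = 18.26 m/s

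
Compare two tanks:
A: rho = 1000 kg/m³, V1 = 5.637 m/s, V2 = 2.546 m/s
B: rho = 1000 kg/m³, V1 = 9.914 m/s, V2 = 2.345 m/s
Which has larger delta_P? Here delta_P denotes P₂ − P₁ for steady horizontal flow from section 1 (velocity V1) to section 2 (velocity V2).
delta_P(A) = 12.65 kPa, delta_P(B) = 46.39 kPa. Answer: B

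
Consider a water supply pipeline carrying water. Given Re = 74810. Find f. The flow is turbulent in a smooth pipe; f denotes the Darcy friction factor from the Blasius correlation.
Formula: f = \frac{0.316}{Re^{0.25}}
f = 0.316/74810^0.25 = 0.01911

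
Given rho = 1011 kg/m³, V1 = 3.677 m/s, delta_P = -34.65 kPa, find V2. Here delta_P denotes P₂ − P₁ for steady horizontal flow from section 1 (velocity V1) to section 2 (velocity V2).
Formula: \Delta P = \frac{1}{2} \rho (V_1^2 - V_2^2)
Substituting knowns: -34.65 = 0.5·1011·(3.677² − V2²)/1000
Solving for V2: V2 = √(3.677² − 2·(-34.65·1000)/1011) = 9.059 m/s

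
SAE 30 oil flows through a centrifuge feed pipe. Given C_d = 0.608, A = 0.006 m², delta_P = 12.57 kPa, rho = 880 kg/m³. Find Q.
Formula: Q = C_d A \sqrt{\frac{2 \Delta P}{\rho}}
Q = 0.608·0.006·√(2·(12.57·1000)/880)·1000 = 19.5 L/s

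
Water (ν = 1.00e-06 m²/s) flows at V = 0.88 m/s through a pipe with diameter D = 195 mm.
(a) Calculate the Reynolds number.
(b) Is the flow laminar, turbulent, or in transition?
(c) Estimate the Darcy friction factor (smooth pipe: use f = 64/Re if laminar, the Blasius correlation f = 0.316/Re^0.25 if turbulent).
(a) Re = V·D/ν = 0.88·0.195/1.00e-06 = 171600
(b) Flow regime: turbulent (Re > 4000)
(c) Friction factor: f = 0.316/Re^0.25 = 0.316/171600^0.25 = 0.01553 (Blasius is strictly valid for Re ≲ 1e5; used here as the smooth-pipe estimate the problem specifies)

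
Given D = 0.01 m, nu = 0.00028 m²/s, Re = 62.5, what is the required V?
Formula: Re = \frac{V D}{\nu}
Substituting knowns: 62.5 = V·0.01/0.00028
Solving for V: V = 62.5·0.00028/0.01 = 1.75 m/s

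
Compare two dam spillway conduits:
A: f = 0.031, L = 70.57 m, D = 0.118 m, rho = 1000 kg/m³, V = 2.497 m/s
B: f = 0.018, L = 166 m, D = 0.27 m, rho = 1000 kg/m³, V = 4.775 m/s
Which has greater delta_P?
delta_P(A) = 57.8 kPa, delta_P(B) = 126.2 kPa. Answer: B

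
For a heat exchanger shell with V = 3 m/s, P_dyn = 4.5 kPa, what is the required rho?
Formula: P_{dyn} = \frac{1}{2} \rho V^2
Substituting knowns: 4.5 = 0.5·rho·3²/1000
Solving for rho: rho = 2·(4.5·1000)/3² = 1000 kg/m³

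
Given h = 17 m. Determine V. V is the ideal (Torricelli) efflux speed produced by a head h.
Formula: V = \sqrt{2 g h}
V = √(2·9.81·17) = 18.26 m/s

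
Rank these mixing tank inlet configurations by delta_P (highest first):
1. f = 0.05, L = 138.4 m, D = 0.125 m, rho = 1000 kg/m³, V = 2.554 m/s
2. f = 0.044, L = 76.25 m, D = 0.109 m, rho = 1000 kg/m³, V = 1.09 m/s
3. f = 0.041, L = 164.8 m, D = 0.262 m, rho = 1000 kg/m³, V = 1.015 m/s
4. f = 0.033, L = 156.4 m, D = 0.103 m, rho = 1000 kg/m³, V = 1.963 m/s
Case 1: delta_P = 180.6 kPa
Case 2: delta_P = 18.28 kPa
Case 3: delta_P = 13.28 kPa
Case 4: delta_P = 96.54 kPa
Ranking (highest first): 1, 4, 2, 3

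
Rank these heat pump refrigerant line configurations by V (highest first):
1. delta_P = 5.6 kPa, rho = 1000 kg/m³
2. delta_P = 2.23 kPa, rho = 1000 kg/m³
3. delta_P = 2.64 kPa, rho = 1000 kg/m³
Case 1: V = 3.347 m/s
Case 2: V = 2.112 m/s
Case 3: V = 2.298 m/s
Ranking (highest first): 1, 3, 2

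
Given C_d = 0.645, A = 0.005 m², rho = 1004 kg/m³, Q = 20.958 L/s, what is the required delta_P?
Formula: Q = C_d A \sqrt{\frac{2 \Delta P}{\rho}}
Substituting knowns: 20.958 = 0.645·0.005·√(2·(delta_P·1000)/1004)·1000
Solving for delta_P: delta_P = ((20.958/1000)/(0.645·0.005))²·1004/2/1000 = 21.2 kPa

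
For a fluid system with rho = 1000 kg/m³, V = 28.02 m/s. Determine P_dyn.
Formula: P_{dyn} = \frac{1}{2} \rho V^2
P_dyn = 0.5·1000·28.02²/1000 = 392.6 kPa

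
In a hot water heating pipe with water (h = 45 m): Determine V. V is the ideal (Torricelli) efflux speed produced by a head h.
Formula: V = \sqrt{2 g h}
V = √(2·9.81·45) = 29.71 m/s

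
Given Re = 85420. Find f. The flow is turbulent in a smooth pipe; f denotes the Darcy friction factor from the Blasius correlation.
Formula: f = \frac{0.316}{Re^{0.25}}
f = 0.316/85420^0.25 = 0.01848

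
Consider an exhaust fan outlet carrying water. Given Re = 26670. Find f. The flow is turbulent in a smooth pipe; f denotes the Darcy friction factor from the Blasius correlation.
Formula: f = \frac{0.316}{Re^{0.25}}
f = 0.316/26670^0.25 = 0.02473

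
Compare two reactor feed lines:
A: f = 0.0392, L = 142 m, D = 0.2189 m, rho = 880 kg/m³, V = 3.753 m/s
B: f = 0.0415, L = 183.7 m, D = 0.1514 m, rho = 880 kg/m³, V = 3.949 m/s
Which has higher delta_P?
delta_P(A) = 157.6 kPa, delta_P(B) = 345.5 kPa. Answer: B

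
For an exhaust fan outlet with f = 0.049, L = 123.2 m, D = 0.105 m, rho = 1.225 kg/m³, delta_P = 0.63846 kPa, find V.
Formula: \Delta P = f \frac{L}{D} \frac{\rho V^2}{2}
Substituting knowns: 0.63846 = 0.049·(123.2/0.105)·0.5·1.225·V²/1000
Solving for V: V = √((0.63846·1000)/(0.049·(123.2/0.105)·0.5·1.225)) = 4.258 m/s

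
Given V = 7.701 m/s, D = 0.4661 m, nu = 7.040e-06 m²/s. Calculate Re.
Formula: Re = \frac{V D}{\nu}
Re = 7.701·0.4661/7.040e-06 = 509863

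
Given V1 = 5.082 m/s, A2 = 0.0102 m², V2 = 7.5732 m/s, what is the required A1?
Formula: V_2 = \frac{A_1 V_1}{A_2}
Substituting knowns: 7.5732 = A1·5.082/0.0102
Solving for A1: A1 = 7.5732·0.0102/5.082 = 0.0152 m²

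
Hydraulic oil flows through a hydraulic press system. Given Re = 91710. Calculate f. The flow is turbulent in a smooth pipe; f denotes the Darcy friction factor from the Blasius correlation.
Formula: f = \frac{0.316}{Re^{0.25}}
f = 0.316/91710^0.25 = 0.01816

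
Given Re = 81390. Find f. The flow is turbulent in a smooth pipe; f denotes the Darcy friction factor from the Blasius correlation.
Formula: f = \frac{0.316}{Re^{0.25}}
f = 0.316/81390^0.25 = 0.01871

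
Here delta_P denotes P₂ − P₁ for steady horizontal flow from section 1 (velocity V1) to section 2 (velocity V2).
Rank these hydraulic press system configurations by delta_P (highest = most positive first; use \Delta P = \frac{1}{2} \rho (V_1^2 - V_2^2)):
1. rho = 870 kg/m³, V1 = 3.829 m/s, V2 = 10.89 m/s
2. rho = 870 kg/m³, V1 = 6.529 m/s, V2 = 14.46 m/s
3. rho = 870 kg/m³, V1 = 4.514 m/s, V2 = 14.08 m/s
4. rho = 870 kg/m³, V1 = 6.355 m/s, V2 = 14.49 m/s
Case 1: delta_P = -45.21 kPa
Case 2: delta_P = -72.41 kPa
Case 3: delta_P = -77.37 kPa
Case 4: delta_P = -73.76 kPa
Ranking (highest first): 1, 2, 4, 3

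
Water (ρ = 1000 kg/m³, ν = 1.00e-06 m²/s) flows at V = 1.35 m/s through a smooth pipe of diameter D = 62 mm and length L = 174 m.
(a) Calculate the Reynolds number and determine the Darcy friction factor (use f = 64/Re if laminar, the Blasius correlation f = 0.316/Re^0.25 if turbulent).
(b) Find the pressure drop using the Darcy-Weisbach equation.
(a) Re = V·D/ν = 1.35·0.062/1.00e-06 = 83700 → turbulent (Re > 4000); f = 0.316/Re^0.25 = 0.316/83700^0.25 = 0.018578
(b) Darcy-Weisbach: ΔP = f·(L/D)·½ρV²/1000 = 0.018578·(174/0.062)·½·1000·1.35²/1000 = 47.51 kPa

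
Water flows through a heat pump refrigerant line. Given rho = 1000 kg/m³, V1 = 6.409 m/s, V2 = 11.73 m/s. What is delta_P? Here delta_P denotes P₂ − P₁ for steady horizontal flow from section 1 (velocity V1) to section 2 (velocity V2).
Formula: \Delta P = \frac{1}{2} \rho (V_1^2 - V_2^2)
delta_P = 0.5·1000·(6.409² − 11.73²)/1000 = -48.26 kPa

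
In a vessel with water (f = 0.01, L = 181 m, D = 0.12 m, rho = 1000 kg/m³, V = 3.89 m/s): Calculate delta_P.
Formula: \Delta P = f \frac{L}{D} \frac{\rho V^2}{2}
delta_P = 0.01·(181/0.12)·0.5·1000·3.89²/1000 = 114.1 kPa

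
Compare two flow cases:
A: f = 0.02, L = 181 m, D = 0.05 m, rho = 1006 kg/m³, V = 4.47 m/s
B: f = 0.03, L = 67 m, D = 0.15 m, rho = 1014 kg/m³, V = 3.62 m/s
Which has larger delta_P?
delta_P(A) = 727.6 kPa, delta_P(B) = 89.03 kPa. Answer: A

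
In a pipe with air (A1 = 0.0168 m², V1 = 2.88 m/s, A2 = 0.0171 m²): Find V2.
Formula: V_2 = \frac{A_1 V_1}{A_2}
V2 = 0.0168·2.88/0.0171 = 2.829 m/s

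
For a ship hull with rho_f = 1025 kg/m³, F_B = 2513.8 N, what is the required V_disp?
Formula: F_B = \rho_f g V_{disp}
Substituting knowns: 2513.8 = 1025·9.81·V_disp
Solving for V_disp: V_disp = 2513.8/(1025·9.81) = 0.25 m³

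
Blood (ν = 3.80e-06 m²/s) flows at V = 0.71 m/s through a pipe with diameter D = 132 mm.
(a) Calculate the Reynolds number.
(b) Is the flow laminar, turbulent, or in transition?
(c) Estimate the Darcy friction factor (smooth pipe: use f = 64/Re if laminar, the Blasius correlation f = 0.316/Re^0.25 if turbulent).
(a) Re = V·D/ν = 0.71·0.132/3.80e-06 = 24663
(b) Flow regime: turbulent (Re > 4000)
(c) Friction factor: f = 0.316/Re^0.25 = 0.316/24663^0.25 = 0.02522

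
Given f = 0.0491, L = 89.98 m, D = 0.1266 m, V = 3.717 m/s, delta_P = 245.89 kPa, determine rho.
Formula: \Delta P = f \frac{L}{D} \frac{\rho V^2}{2}
Substituting knowns: 245.89 = 0.0491·(89.98/0.1266)·0.5·rho·3.717²/1000
Solving for rho: rho = (245.89·1000)/(0.0491·(89.98/0.1266)·0.5·3.717²) = 1020 kg/m³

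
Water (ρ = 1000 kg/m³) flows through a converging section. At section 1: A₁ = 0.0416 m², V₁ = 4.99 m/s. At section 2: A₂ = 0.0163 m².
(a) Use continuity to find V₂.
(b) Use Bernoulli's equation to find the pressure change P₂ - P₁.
(a) Continuity: A₁V₁=A₂V₂ -> V₂=A₁V₁/A₂=0.0416*4.99/0.0163=12.74 m/s
(b) Bernoulli: P₂-P₁=0.5*rho*(V₁^2-V₂^2)/1000=0.5*1000*(4.99^2-12.74^2)/1000=-68.7 kPa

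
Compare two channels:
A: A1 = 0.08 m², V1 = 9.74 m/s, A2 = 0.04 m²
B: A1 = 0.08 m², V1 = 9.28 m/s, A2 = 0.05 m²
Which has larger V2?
V2(A) = 19.48 m/s, V2(B) = 14.85 m/s. Answer: A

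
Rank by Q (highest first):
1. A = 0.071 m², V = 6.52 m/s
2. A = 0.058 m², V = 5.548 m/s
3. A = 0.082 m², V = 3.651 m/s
Case 1: Q = 462.9 L/s
Case 2: Q = 321.8 L/s
Case 3: Q = 299.4 L/s
Ranking (highest first): 1, 2, 3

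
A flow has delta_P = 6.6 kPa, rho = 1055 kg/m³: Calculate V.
Formula: V = \sqrt{\frac{2 \Delta P}{\rho}}
V = √(2·(6.6·1000)/1055) = 3.537 m/s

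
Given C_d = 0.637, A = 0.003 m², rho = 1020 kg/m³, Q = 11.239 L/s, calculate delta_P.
Formula: Q = C_d A \sqrt{\frac{2 \Delta P}{\rho}}
Substituting knowns: 11.239 = 0.637·0.003·√(2·(delta_P·1000)/1020)·1000
Solving for delta_P: delta_P = ((11.239/1000)/(0.637·0.003))²·1020/2/1000 = 17.64 kPa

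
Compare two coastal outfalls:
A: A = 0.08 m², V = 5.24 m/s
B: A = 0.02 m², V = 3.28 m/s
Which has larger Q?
Q(A) = 419.2 L/s, Q(B) = 65.6 L/s. Answer: A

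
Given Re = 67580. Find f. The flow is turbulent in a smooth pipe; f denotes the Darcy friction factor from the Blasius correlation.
Formula: f = \frac{0.316}{Re^{0.25}}
f = 0.316/67580^0.25 = 0.0196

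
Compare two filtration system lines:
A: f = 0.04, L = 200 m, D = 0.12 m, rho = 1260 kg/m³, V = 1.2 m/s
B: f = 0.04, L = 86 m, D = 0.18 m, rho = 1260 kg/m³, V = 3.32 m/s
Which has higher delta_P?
delta_P(A) = 60.48 kPa, delta_P(B) = 132.7 kPa. Answer: B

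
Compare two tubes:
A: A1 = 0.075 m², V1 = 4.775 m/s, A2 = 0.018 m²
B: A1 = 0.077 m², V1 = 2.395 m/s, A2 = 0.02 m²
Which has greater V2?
V2(A) = 19.9 m/s, V2(B) = 9.221 m/s. Answer: A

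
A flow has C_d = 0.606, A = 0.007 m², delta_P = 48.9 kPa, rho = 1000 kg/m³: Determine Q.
Formula: Q = C_d A \sqrt{\frac{2 \Delta P}{\rho}}
Q = 0.606·0.007·√(2·(48.9·1000)/1000)·1000 = 41.95 L/s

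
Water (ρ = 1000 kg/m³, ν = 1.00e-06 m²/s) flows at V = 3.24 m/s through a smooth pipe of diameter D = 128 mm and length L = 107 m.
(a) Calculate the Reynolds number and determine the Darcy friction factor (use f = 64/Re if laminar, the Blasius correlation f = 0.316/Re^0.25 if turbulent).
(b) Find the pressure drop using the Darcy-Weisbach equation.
(a) Re = V·D/ν = 3.24·0.128/1.00e-06 = 414720 → turbulent (Re > 4000); f = 0.316/Re^0.25 = 0.316/414720^0.25 = 0.012452 (Blasius is strictly valid for Re ≲ 1e5; used here as the smooth-pipe estimate the problem specifies)
(b) Darcy-Weisbach: ΔP = f·(L/D)·½ρV²/1000 = 0.012452·(107/0.128)·½·1000·3.24²/1000 = 54.64 kPa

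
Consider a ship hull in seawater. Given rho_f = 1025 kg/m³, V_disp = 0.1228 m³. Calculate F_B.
Formula: F_B = \rho_f g V_{disp}
F_B = 1025·9.81·0.1228 = 1235 N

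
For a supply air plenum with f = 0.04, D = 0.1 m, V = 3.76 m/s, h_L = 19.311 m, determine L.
Formula: h_L = f \frac{L}{D} \frac{V^2}{2g}
Substituting knowns: 19.311 = 0.04·(L/0.1)·3.76²/(2·9.81)
Solving for L: L = 19.311·2·9.81·0.1/(0.04·3.76²) = 67 m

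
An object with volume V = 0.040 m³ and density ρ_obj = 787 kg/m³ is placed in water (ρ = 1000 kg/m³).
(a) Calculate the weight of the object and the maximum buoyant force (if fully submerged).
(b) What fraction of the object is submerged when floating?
(a) W=rho_obj*g*V=787*9.81*0.040=308.8 N; F_B(max)=rho*g*V=1000*9.81*0.040=392.4 N
(b) Floating fraction=rho_obj/rho=787/1000=0.787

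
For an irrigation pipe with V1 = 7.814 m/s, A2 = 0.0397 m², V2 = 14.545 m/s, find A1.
Formula: V_2 = \frac{A_1 V_1}{A_2}
Substituting knowns: 14.545 = A1·7.814/0.0397
Solving for A1: A1 = 14.545·0.0397/7.814 = 0.0739 m²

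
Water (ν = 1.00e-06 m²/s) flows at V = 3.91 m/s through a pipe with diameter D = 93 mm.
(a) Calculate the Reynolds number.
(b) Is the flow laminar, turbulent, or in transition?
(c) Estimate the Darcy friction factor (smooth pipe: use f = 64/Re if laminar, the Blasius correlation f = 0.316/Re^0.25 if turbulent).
(a) Re = V·D/ν = 3.91·0.093/1.00e-06 = 363630
(b) Flow regime: turbulent (Re > 4000)
(c) Friction factor: f = 0.316/Re^0.25 = 0.316/363630^0.25 = 0.01287 (Blasius is strictly valid for Re ≲ 1e5; used here as the smooth-pipe estimate the problem specifies)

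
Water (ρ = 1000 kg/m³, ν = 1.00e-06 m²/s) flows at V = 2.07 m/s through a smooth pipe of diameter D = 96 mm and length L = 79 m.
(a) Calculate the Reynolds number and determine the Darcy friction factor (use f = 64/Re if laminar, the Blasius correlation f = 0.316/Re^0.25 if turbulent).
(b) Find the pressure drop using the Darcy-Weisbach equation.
(a) Re = V·D/ν = 2.07·0.096/1.00e-06 = 198720 → turbulent (Re > 4000); f = 0.316/Re^0.25 = 0.316/198720^0.25 = 0.014967 (Blasius is strictly valid for Re ≲ 1e5; used here as the smooth-pipe estimate the problem specifies)
(b) Darcy-Weisbach: ΔP = f·(L/D)·½ρV²/1000 = 0.014967·(79/0.096)·½·1000·2.07²/1000 = 26.39 kPa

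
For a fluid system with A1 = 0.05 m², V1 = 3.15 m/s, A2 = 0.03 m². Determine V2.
Formula: V_2 = \frac{A_1 V_1}{A_2}
V2 = 0.05·3.15/0.03 = 5.25 m/s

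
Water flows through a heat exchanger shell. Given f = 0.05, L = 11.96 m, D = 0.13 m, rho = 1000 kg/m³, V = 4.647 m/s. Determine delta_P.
Formula: \Delta P = f \frac{L}{D} \frac{\rho V^2}{2}
delta_P = 0.05·(11.96/0.13)·0.5·1000·4.647²/1000 = 49.67 kPa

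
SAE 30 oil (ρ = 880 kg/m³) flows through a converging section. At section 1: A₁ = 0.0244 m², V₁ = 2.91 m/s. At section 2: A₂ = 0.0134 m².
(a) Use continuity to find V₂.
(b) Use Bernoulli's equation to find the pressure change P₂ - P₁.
(a) Continuity: A₁V₁=A₂V₂ -> V₂=A₁V₁/A₂=0.0244*2.91/0.0134=5.30 m/s
(b) Bernoulli: P₂-P₁=0.5*rho*(V₁^2-V₂^2)/1000=0.5*880*(2.91^2-5.30^2)/1000=-8.634 kPa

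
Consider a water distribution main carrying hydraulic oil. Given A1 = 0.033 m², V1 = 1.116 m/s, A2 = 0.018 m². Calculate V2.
Formula: V_2 = \frac{A_1 V_1}{A_2}
V2 = 0.033·1.116/0.018 = 2.046 m/s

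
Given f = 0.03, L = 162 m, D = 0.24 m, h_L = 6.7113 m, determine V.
Formula: h_L = f \frac{L}{D} \frac{V^2}{2g}
Substituting knowns: 6.7113 = 0.03·(162/0.24)·V²/(2·9.81)
Solving for V: V = √(6.7113·2·9.81/(0.03·(162/0.24))) = 2.55 m/s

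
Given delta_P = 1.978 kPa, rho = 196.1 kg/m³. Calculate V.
Formula: V = \sqrt{\frac{2 \Delta P}{\rho}}
V = √(2·(1.978·1000)/196.1) = 4.491 m/s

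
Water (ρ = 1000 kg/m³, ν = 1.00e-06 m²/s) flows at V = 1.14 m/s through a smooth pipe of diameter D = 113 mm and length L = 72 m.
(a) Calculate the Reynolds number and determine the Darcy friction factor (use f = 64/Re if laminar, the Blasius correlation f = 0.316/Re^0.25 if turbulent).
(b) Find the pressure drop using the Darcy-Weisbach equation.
(a) Re = V·D/ν = 1.14·0.113/1.00e-06 = 128820 → turbulent (Re > 4000); f = 0.316/Re^0.25 = 0.316/128820^0.25 = 0.01668 (Blasius is strictly valid for Re ≲ 1e5; used here as the smooth-pipe estimate the problem specifies)
(b) Darcy-Weisbach: ΔP = f·(L/D)·½ρV²/1000 = 0.01668·(72/0.113)·½·1000·1.14²/1000 = 6.906 kPa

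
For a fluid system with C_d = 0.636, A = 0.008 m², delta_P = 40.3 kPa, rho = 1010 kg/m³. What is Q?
Formula: Q = C_d A \sqrt{\frac{2 \Delta P}{\rho}}
Q = 0.636·0.008·√(2·(40.3·1000)/1010)·1000 = 45.45 L/s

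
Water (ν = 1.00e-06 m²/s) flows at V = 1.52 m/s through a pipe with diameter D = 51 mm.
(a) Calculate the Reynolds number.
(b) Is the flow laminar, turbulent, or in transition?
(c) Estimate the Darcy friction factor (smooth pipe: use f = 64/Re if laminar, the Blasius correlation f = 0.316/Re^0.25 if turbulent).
(a) Re = V·D/ν = 1.52·0.051/1.00e-06 = 77520
(b) Flow regime: turbulent (Re > 4000)
(c) Friction factor: f = 0.316/Re^0.25 = 0.316/77520^0.25 = 0.01894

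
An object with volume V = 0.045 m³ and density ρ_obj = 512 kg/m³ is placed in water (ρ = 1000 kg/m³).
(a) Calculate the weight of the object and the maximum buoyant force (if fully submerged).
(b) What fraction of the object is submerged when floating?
(a) W=rho_obj*g*V=512*9.81*0.045=226.0 N; F_B(max)=rho*g*V=1000*9.81*0.045=441.4 N
(b) Floating fraction=rho_obj/rho=512/1000=0.512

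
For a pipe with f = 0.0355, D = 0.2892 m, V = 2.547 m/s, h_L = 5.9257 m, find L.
Formula: h_L = f \frac{L}{D} \frac{V^2}{2g}
Substituting knowns: 5.9257 = 0.0355·(L/0.2892)·2.547²/(2·9.81)
Solving for L: L = 5.9257·2·9.81·0.2892/(0.0355·2.547²) = 146 m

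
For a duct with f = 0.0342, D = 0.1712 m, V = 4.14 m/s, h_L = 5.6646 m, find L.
Formula: h_L = f \frac{L}{D} \frac{V^2}{2g}
Substituting knowns: 5.6646 = 0.0342·(L/0.1712)·4.14²/(2·9.81)
Solving for L: L = 5.6646·2·9.81·0.1712/(0.0342·4.14²) = 32.46 m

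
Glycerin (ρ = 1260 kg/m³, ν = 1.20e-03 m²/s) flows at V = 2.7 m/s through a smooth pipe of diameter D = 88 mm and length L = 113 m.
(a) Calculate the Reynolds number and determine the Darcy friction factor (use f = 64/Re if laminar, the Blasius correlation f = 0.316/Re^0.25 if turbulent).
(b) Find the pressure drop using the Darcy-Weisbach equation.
(a) Re = V·D/ν = 2.7·0.088/1.20e-03 = 198 → laminar (Re < 2300); f = 64/Re = 64/198 = 0.32323
(b) Darcy-Weisbach: ΔP = f·(L/D)·½ρV²/1000 = 0.32323·(113/0.088)·½·1260·2.7²/1000 = 1906 kPa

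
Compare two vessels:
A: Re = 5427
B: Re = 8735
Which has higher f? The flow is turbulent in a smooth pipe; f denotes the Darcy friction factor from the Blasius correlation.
f(A) = 0.03682, f(B) = 0.03269. Answer: A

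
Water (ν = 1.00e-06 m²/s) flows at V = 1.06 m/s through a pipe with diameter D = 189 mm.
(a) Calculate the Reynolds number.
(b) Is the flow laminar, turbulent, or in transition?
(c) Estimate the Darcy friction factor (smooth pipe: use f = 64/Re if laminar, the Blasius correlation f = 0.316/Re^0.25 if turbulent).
(a) Re = V·D/ν = 1.06·0.189/1.00e-06 = 200340
(b) Flow regime: turbulent (Re > 4000)
(c) Friction factor: f = 0.316/Re^0.25 = 0.316/200340^0.25 = 0.01494 (Blasius is strictly valid for Re ≲ 1e5; used here as the smooth-pipe estimate the problem specifies)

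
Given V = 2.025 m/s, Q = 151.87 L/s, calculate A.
Formula: Q = A V
Substituting knowns: 151.87 = A·2.025·1000
Solving for A: A = (151.87/1000)/2.025 = 0.075 m²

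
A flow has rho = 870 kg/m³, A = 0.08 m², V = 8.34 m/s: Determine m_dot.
Formula: \dot{m} = \rho A V
m_dot = 870·0.08·8.34 = 580.5 kg/s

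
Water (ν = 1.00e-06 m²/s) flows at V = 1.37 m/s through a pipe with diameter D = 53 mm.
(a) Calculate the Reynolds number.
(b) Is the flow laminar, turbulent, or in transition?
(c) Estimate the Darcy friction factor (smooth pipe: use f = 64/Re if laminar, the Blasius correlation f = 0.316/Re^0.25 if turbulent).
(a) Re = V·D/ν = 1.37·0.053/1.00e-06 = 72610
(b) Flow regime: turbulent (Re > 4000)
(c) Friction factor: f = 0.316/Re^0.25 = 0.316/72610^0.25 = 0.01925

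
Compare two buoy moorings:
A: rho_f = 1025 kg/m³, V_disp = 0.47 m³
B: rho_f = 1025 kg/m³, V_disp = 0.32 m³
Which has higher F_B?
F_B(A) = 4726 N, F_B(B) = 3218 N. Answer: A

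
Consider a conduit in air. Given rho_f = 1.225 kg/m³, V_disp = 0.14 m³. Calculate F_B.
Formula: F_B = \rho_f g V_{disp}
F_B = 1.225·9.81·0.14 = 1.682 N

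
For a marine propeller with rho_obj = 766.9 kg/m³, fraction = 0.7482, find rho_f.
Formula: f_{sub} = \frac{\rho_{obj}}{\rho_f}
Substituting knowns: 0.7482 = 766.9/rho_f
Solving for rho_f: rho_f = 766.9/0.7482 = 1025 kg/m³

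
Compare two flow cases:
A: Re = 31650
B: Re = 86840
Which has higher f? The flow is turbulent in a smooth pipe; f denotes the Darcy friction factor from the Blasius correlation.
f(A) = 0.02369, f(B) = 0.01841. Answer: A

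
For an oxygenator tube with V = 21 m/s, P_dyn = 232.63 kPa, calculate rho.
Formula: P_{dyn} = \frac{1}{2} \rho V^2
Substituting knowns: 232.63 = 0.5·rho·21²/1000
Solving for rho: rho = 2·(232.63·1000)/21² = 1055 kg/m³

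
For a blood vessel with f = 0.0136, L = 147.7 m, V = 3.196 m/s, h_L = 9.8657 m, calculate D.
Formula: h_L = f \frac{L}{D} \frac{V^2}{2g}
Substituting knowns: 9.8657 = 0.0136·(147.7/D)·3.196²/(2·9.81)
Solving for D: D = 0.0136·147.7·3.196²/(2·9.81·9.8657) = 0.106 m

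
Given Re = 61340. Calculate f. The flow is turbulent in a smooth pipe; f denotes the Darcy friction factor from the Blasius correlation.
Formula: f = \frac{0.316}{Re^{0.25}}
f = 0.316/61340^0.25 = 0.02008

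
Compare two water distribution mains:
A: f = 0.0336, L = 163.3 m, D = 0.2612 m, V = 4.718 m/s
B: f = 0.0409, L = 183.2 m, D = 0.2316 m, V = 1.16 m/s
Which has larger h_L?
h_L(A) = 23.83 m, h_L(B) = 2.219 m. Answer: A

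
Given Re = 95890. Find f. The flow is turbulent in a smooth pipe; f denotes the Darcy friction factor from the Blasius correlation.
Formula: f = \frac{0.316}{Re^{0.25}}
f = 0.316/95890^0.25 = 0.01796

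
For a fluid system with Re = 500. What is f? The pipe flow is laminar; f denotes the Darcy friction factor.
Formula: f = \frac{64}{Re}
f = 64/500 = 0.128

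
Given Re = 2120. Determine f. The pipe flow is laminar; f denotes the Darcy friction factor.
Formula: f = \frac{64}{Re}
f = 64/2120 = 0.03019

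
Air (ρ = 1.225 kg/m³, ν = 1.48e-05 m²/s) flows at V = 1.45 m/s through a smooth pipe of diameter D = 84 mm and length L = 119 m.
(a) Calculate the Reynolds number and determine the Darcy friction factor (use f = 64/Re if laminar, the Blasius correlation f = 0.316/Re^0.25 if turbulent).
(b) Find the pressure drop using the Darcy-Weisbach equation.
(a) Re = V·D/ν = 1.45·0.084/1.48e-05 = 8229.7 → turbulent (Re > 4000); f = 0.316/Re^0.25 = 0.316/8229.7^0.25 = 0.033177
(b) Darcy-Weisbach: ΔP = f·(L/D)·½ρV²/1000 = 0.033177·(119/0.084)·½·1.225·1.45²/1000 = 0.06053 kPa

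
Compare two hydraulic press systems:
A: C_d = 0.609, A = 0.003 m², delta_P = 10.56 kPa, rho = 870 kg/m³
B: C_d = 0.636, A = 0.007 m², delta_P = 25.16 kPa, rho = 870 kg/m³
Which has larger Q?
Q(A) = 9.002 L/s, Q(B) = 33.86 L/s. Answer: B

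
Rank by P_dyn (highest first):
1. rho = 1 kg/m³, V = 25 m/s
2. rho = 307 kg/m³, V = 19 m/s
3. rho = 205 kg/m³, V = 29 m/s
Case 1: P_dyn = 0.3125 kPa
Case 2: P_dyn = 55.41 kPa
Case 3: P_dyn = 86.2 kPa
Ranking (highest first): 3, 2, 1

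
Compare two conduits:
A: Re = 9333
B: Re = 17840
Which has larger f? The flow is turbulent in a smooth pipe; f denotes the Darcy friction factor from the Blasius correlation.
f(A) = 0.03215, f(B) = 0.02734. Answer: A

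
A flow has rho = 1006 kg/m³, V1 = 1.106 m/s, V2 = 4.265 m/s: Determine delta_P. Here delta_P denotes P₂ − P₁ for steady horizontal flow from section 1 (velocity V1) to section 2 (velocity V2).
Formula: \Delta P = \frac{1}{2} \rho (V_1^2 - V_2^2)
delta_P = 0.5·1006·(1.106² − 4.265²)/1000 = -8.534 kPa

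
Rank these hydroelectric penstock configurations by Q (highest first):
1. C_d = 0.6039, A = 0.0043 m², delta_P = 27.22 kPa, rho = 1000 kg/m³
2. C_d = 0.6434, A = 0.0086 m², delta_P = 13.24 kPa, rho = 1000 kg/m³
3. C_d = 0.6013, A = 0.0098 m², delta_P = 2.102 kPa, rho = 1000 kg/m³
Case 1: Q = 19.16 L/s
Case 2: Q = 28.47 L/s
Case 3: Q = 12.08 L/s
Ranking (highest first): 2, 1, 3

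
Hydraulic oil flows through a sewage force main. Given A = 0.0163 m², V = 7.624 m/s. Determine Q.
Formula: Q = A V
Q = 0.0163·7.624·1000 = 124.3 L/s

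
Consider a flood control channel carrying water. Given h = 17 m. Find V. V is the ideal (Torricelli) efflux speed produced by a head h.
Formula: V = \sqrt{2 g h}
V = √(2·9.81·17) = 18.26 m/s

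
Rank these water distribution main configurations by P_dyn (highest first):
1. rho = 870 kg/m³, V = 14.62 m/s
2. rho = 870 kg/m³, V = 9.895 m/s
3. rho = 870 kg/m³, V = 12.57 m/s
Case 1: P_dyn = 92.98 kPa
Case 2: P_dyn = 42.59 kPa
Case 3: P_dyn = 68.73 kPa
Ranking (highest first): 1, 3, 2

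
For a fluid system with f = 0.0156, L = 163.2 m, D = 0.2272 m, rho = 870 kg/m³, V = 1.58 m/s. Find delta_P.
Formula: \Delta P = f \frac{L}{D} \frac{\rho V^2}{2}
delta_P = 0.0156·(163.2/0.2272)·0.5·870·1.58²/1000 = 12.17 kPa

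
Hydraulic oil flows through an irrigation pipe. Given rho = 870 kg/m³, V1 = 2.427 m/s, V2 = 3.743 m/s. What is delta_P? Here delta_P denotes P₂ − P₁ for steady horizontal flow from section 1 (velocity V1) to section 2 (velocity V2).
Formula: \Delta P = \frac{1}{2} \rho (V_1^2 - V_2^2)
delta_P = 0.5·870·(2.427² − 3.743²)/1000 = -3.532 kPa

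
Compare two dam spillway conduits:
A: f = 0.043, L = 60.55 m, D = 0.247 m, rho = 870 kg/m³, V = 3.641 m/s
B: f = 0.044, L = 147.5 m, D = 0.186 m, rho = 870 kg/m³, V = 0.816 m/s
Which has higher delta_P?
delta_P(A) = 60.79 kPa, delta_P(B) = 10.11 kPa. Answer: A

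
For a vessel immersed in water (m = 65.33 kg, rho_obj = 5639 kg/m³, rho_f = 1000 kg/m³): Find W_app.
Formula: W_{app} = mg\left(1 - \frac{\rho_f}{\rho_{obj}}\right)
W_app = 65.33·9.81·(1 − 1000/5639) = 527.2 N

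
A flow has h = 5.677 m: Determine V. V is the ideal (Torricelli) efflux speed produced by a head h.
Formula: V = \sqrt{2 g h}
V = √(2·9.81·5.677) = 10.55 m/s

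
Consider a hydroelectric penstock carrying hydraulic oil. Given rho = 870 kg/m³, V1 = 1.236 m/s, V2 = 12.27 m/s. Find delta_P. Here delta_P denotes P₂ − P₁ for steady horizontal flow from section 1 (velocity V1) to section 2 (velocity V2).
Formula: \Delta P = \frac{1}{2} \rho (V_1^2 - V_2^2)
delta_P = 0.5·870·(1.236² − 12.27²)/1000 = -64.83 kPa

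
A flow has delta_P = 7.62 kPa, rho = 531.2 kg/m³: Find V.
Formula: V = \sqrt{\frac{2 \Delta P}{\rho}}
V = √(2·(7.62·1000)/531.2) = 5.356 m/s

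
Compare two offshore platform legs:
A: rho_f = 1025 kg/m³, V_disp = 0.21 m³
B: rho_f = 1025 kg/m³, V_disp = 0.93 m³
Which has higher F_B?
F_B(A) = 2112 N, F_B(B) = 9351 N. Answer: B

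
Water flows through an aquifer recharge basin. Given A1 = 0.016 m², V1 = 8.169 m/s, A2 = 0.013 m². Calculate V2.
Formula: V_2 = \frac{A_1 V_1}{A_2}
V2 = 0.016·8.169/0.013 = 10.05 m/s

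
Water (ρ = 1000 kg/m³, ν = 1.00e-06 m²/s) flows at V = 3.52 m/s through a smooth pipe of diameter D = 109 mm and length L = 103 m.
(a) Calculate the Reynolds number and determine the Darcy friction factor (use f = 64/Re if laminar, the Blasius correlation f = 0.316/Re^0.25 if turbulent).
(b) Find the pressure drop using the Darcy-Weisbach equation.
(a) Re = V·D/ν = 3.52·0.109/1.00e-06 = 383680 → turbulent (Re > 4000); f = 0.316/Re^0.25 = 0.316/383680^0.25 = 0.012697 (Blasius is strictly valid for Re ≲ 1e5; used here as the smooth-pipe estimate the problem specifies)
(b) Darcy-Weisbach: ΔP = f·(L/D)·½ρV²/1000 = 0.012697·(103/0.109)·½·1000·3.52²/1000 = 74.33 kPa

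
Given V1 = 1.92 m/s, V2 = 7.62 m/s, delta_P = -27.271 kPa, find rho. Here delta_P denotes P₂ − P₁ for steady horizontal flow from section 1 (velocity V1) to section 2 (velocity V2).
Formula: \Delta P = \frac{1}{2} \rho (V_1^2 - V_2^2)
Substituting knowns: -27.271 = 0.5·rho·(1.92² − 7.62²)/1000
Solving for rho: rho = 2·(-27.271·1000)/(1.92² − 7.62²) = 1003 kg/m³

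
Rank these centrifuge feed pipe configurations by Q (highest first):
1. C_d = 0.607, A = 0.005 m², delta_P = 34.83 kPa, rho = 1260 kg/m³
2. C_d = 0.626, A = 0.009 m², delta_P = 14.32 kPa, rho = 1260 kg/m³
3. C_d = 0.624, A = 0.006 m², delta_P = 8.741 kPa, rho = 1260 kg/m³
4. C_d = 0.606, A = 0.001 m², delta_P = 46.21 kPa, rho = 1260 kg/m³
Case 1: Q = 22.57 L/s
Case 2: Q = 26.86 L/s
Case 3: Q = 13.95 L/s
Case 4: Q = 5.19 L/s
Ranking (highest first): 2, 1, 3, 4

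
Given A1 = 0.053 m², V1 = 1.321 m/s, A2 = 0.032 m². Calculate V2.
Formula: V_2 = \frac{A_1 V_1}{A_2}
V2 = 0.053·1.321/0.032 = 2.188 m/s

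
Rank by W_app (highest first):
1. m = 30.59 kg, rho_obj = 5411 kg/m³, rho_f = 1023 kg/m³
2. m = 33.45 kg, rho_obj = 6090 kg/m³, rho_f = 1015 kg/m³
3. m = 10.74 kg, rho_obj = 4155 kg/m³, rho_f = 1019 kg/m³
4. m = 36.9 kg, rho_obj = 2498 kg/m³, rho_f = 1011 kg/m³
Case 1: W_app = 243.4 N
Case 2: W_app = 273.5 N
Case 3: W_app = 79.52 N
Case 4: W_app = 215.5 N
Ranking (highest first): 2, 1, 4, 3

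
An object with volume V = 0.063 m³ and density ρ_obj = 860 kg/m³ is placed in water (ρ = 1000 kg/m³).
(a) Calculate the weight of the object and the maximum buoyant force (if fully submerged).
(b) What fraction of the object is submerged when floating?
(a) W=rho_obj*g*V=860*9.81*0.063=531.5 N; F_B(max)=rho*g*V=1000*9.81*0.063=618.0 N
(b) Floating fraction=rho_obj/rho=860/1000=0.860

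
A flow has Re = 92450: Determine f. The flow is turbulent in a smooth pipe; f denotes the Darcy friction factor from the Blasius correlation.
Formula: f = \frac{0.316}{Re^{0.25}}
f = 0.316/92450^0.25 = 0.01812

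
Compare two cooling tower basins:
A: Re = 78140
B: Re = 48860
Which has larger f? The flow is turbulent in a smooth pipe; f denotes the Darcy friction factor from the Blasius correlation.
f(A) = 0.0189, f(B) = 0.02125. Answer: B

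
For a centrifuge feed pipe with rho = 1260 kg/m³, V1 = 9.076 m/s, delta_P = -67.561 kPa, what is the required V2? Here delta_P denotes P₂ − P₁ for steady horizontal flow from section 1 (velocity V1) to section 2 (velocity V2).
Formula: \Delta P = \frac{1}{2} \rho (V_1^2 - V_2^2)
Substituting knowns: -67.561 = 0.5·1260·(9.076² − V2²)/1000
Solving for V2: V2 = √(9.076² − 2·(-67.561·1000)/1260) = 13.77 m/s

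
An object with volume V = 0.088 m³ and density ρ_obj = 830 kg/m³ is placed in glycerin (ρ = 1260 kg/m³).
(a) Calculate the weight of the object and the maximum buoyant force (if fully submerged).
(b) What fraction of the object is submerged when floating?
(a) W=rho_obj*g*V=830*9.81*0.088=716.5 N; F_B(max)=rho*g*V=1260*9.81*0.088=1087.7 N
(b) Floating fraction=rho_obj/rho=830/1260=0.659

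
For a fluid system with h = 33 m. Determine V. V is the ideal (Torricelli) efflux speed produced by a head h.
Formula: V = \sqrt{2 g h}
V = √(2·9.81·33) = 25.45 m/s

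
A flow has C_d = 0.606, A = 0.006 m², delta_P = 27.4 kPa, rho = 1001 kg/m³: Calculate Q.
Formula: Q = C_d A \sqrt{\frac{2 \Delta P}{\rho}}
Q = 0.606·0.006·√(2·(27.4·1000)/1001)·1000 = 26.9 L/s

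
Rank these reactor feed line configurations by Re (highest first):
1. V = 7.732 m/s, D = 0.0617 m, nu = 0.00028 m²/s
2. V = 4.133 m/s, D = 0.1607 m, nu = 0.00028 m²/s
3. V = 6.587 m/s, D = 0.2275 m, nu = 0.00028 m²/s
Case 1: Re = 1704
Case 2: Re = 2372
Case 3: Re = 5352
Ranking (highest first): 3, 2, 1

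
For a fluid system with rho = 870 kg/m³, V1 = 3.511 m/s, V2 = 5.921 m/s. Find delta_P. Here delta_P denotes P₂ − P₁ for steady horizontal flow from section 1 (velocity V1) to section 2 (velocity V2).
Formula: \Delta P = \frac{1}{2} \rho (V_1^2 - V_2^2)
delta_P = 0.5·870·(3.511² − 5.921²)/1000 = -9.888 kPa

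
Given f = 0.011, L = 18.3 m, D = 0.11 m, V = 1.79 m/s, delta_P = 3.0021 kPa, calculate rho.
Formula: \Delta P = f \frac{L}{D} \frac{\rho V^2}{2}
Substituting knowns: 3.0021 = 0.011·(18.3/0.11)·0.5·rho·1.79²/1000
Solving for rho: rho = (3.0021·1000)/(0.011·(18.3/0.11)·0.5·1.79²) = 1024 kg/m³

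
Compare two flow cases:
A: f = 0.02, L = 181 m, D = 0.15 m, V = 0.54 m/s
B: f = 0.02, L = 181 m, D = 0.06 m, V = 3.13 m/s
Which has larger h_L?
h_L(A) = 0.3587 m, h_L(B) = 30.13 m. Answer: B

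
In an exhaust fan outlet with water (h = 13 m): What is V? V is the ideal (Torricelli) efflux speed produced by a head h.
Formula: V = \sqrt{2 g h}
V = √(2·9.81·13) = 15.97 m/s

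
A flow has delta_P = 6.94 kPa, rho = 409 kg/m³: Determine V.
Formula: V = \sqrt{\frac{2 \Delta P}{\rho}}
V = √(2·(6.94·1000)/409) = 5.825 m/s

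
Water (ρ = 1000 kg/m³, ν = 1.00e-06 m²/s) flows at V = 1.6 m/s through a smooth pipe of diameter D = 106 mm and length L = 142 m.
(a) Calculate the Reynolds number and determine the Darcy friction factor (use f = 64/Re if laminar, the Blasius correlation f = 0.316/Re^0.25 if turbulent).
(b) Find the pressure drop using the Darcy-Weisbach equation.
(a) Re = V·D/ν = 1.6·0.106/1.00e-06 = 169600 → turbulent (Re > 4000); f = 0.316/Re^0.25 = 0.316/169600^0.25 = 0.015572 (Blasius is strictly valid for Re ≲ 1e5; used here as the smooth-pipe estimate the problem specifies)
(b) Darcy-Weisbach: ΔP = f·(L/D)·½ρV²/1000 = 0.015572·(142/0.106)·½·1000·1.6²/1000 = 26.7 kPa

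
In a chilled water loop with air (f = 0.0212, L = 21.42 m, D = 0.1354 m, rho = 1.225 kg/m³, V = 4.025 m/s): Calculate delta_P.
Formula: \Delta P = f \frac{L}{D} \frac{\rho V^2}{2}
delta_P = 0.0212·(21.42/0.1354)·0.5·1.225·4.025²/1000 = 0.03328 kPa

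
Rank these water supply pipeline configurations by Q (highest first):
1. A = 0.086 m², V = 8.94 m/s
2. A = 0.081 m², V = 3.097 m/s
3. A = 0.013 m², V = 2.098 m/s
Case 1: Q = 768.8 L/s
Case 2: Q = 250.9 L/s
Case 3: Q = 27.27 L/s
Ranking (highest first): 1, 2, 3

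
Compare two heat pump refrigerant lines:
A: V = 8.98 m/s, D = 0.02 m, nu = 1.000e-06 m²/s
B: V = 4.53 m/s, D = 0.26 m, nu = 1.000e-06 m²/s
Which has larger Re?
Re(A) = 179600, Re(B) = 1.178e+06. Answer: B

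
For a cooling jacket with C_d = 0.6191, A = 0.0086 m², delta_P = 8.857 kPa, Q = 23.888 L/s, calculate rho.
Formula: Q = C_d A \sqrt{\frac{2 \Delta P}{\rho}}
Substituting knowns: 23.888 = 0.6191·0.0086·√(2·(8.857·1000)/rho)·1000
Solving for rho: rho = 2·(8.857·1000)/((23.888/1000)/(0.6191·0.0086))² = 880 kg/m³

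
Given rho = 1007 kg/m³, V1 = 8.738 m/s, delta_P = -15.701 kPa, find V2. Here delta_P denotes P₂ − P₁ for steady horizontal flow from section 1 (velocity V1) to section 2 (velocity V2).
Formula: \Delta P = \frac{1}{2} \rho (V_1^2 - V_2^2)
Substituting knowns: -15.701 = 0.5·1007·(8.738² − V2²)/1000
Solving for V2: V2 = √(8.738² − 2·(-15.701·1000)/1007) = 10.37 m/s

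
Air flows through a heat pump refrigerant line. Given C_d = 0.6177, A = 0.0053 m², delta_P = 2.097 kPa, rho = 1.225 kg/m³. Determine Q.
Formula: Q = C_d A \sqrt{\frac{2 \Delta P}{\rho}}
Q = 0.6177·0.0053·√(2·(2.097·1000)/1.225)·1000 = 191.6 L/s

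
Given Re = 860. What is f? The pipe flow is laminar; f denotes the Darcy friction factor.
Formula: f = \frac{64}{Re}
f = 64/860 = 0.07442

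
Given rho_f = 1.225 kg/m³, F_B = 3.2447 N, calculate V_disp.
Formula: F_B = \rho_f g V_{disp}
Substituting knowns: 3.2447 = 1.225·9.81·V_disp
Solving for V_disp: V_disp = 3.2447/(1.225·9.81) = 0.27 m³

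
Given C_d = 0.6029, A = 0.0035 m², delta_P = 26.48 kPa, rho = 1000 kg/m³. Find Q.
Formula: Q = C_d A \sqrt{\frac{2 \Delta P}{\rho}}
Q = 0.6029·0.0035·√(2·(26.48·1000)/1000)·1000 = 15.36 L/s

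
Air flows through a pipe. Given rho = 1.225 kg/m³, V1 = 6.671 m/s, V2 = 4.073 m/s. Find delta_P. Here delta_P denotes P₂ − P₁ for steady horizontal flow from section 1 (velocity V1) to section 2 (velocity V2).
Formula: \Delta P = \frac{1}{2} \rho (V_1^2 - V_2^2)
delta_P = 0.5·1.225·(6.671² − 4.073²)/1000 = 0.0171 kPa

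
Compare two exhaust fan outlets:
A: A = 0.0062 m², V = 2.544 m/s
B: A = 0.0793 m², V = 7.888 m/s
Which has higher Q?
Q(A) = 15.77 L/s, Q(B) = 625.5 L/s. Answer: B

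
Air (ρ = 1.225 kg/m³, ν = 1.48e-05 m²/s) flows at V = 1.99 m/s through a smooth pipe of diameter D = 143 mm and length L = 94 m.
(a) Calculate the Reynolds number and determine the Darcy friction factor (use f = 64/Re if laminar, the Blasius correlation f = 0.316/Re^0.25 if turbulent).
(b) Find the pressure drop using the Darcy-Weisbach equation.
(a) Re = V·D/ν = 1.99·0.143/1.48e-05 = 19228 → turbulent (Re > 4000); f = 0.316/Re^0.25 = 0.316/19228^0.25 = 0.026835
(b) Darcy-Weisbach: ΔP = f·(L/D)·½ρV²/1000 = 0.026835·(94/0.143)·½·1.225·1.99²/1000 = 0.04279 kPa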